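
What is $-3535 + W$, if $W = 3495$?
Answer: $-40$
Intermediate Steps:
$-3535 + W = -3535 + 3495 = -40$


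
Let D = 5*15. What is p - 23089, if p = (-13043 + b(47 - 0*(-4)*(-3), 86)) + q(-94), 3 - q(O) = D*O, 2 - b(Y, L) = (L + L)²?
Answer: -58661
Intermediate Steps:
D = 75
b(Y, L) = 2 - 4*L² (b(Y, L) = 2 - (L + L)² = 2 - (2*L)² = 2 - 4*L²)
q(O) = 3 - 75*O
p = -35572 (p = (-13043 + (2 - 4*86²)) + (3 - 75*(-94)) = (-13043 + (2 - 4*7396)) + (3 + 7050) = (-13043 + (2 - 29584)) + 7053 = (-13043 - 29582) + 7053 = -42625 + 7053 = -35572)
p - 23089 = -35572 - 23089 = -58661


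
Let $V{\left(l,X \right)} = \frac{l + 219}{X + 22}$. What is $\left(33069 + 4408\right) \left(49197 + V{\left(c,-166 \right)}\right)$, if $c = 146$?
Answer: $\frac{265487180431}{144} \approx 1.8437 \cdot 10^{9}$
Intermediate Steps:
$V{\left(l,X \right)} = \frac{219 + l}{22 + X}$
$\left(33069 + 4408\right) \left(49197 + V{\left(c,-166 \right)}\right) = \left(33069 + 4408\right) \left(49197 + \frac{219 + 146}{22 - 166}\right) = 37477 \left(49197 + \frac{1}{-144} \cdot 365\right) = 37477 \left(49197 - \frac{365}{144}\right) = 37477 \cdot \frac{7084003}{144} = \frac{265487180431}{144}$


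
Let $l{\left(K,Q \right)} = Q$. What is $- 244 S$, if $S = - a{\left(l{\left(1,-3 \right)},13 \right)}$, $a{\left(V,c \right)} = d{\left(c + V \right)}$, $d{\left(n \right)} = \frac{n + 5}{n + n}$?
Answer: $183$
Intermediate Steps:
$d{\left(n \right)} = \frac{5 + n}{2 n}$
$a{\left(V,c \right)} = \frac{5 + V + c}{2 \left(V + c\right)}$ ($a{\left(V,c \right)} = \frac{5 + \left(c + V\right)}{2 \left(c + V\right)} = \frac{5 + \left(V + c\right)}{2 \left(V + c\right)} = \frac{5 + V + c}{2 \left(V + c\right)}$)
$S = - \frac{3}{4}$ ($S = - \frac{5 - 3 + 13}{2 \left(-3 + 13\right)} = - \frac{15}{2 \cdot 10} = \left(-1\right) \frac{3}{4} = - \frac{3}{4} \approx -0.75$)
$- 244 S = \left(-244\right) \left(- \frac{3}{4}\right) = 183$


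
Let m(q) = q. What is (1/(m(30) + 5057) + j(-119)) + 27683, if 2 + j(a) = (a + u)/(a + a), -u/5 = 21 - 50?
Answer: 16756710381/605353 ≈ 27681.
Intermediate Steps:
u = 145 (u = -5*(21 - 50) = -5*(-29) = 145)
j(a) = -2 + (145 + a)/(2*a) (j(a) = -2 + (a + 145)/(a + a) = -2 + (145 + a)/((2*a)) = -2 + (145 + a)*(1/(2*a)) = -2 + (145 + a)/(2*a))
(1/(m(30) + 5057) + j(-119)) + 27683 = (1/(30 + 5057) + (½)*(145 - 3*(-119))/(-119)) + 27683 = (1/5087 + (½)*(-1/119)*(145 + 357)) + 27683 = (1/5087 + (½)*(-1/119)*502) + 27683 = (1/5087 - 251/119) + 27683 = -1276718/605353 + 27683 = 16756710381/605353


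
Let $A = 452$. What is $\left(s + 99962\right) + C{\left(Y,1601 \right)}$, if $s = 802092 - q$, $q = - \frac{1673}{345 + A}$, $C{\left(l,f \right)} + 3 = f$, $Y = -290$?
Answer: $\frac{720212317}{797} \approx 9.0365 \cdot 10^{5}$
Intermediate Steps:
$C{\left(l,f \right)} = -3 + f$
$q = - \frac{1673}{797}$ ($q = - \frac{1673}{345 + 452} = - \frac{1673}{797} \approx -2.0991$)
$s = \frac{639268997}{797}$ ($s = 802092 - - \frac{1673}{797} = 802092 + \frac{1673}{797} = \frac{639268997}{797} \approx 8.0209 \cdot 10^{5}$)
$\left(s + 99962\right) + C{\left(Y,1601 \right)} = \left(\frac{639268997}{797} + 99962\right) + \left(-3 + 1601\right) = \frac{718938711}{797} + 1598 = \frac{720212317}{797}$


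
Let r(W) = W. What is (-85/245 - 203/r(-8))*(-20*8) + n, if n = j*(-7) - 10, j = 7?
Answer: -199111/49 ≈ -4063.5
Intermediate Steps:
n = -59 (n = 7*(-7) - 10 = -49 - 10 = -59)
(-85/245 - 203/r(-8))*(-20*8) + n = (-85/245 - 203/(-8))*(-20*8) - 59 = (-85*1/245 - 203*(-⅛))*(-160) - 59 = (-17/49 + 203/8)*(-160) - 59 = (9811/392)*(-160) - 59 = -196220/49 - 59 = -199111/49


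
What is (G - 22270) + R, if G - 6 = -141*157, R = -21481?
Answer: -65882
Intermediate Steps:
G = -22131 (G = 6 - 141*157 = 6 - 22137 = -22131)
(G - 22270) + R = (-22131 - 22270) - 21481 = -44401 - 21481 = -65882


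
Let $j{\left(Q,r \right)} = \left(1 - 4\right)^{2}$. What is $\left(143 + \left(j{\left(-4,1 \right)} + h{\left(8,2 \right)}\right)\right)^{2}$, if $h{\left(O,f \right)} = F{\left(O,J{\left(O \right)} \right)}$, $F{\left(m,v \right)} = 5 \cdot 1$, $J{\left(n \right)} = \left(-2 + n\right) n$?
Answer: $24649$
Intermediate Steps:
$j{\left(Q,r \right)} = 9$ ($j{\left(Q,r \right)} = \left(-3\right)^{2} = 9$)
$J{\left(n \right)} = n \left(-2 + n\right)$
$F{\left(m,v \right)} = 5$
$h{\left(O,f \right)} = 5$
$\left(143 + \left(j{\left(-4,1 \right)} + h{\left(8,2 \right)}\right)\right)^{2} = \left(143 + \left(9 + 5\right)\right)^{2} = \left(143 + 14\right)^{2} = 157^{2} = 24649$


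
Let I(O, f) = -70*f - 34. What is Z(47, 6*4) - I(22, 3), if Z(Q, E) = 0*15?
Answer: 244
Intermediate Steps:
Z(Q, E) = 0
I(O, f) = -34 - 70*f
Z(47, 6*4) - I(22, 3) = 0 - (-34 - 70*3) = 0 - (-34 - 210) = 0 - 1*(-244) = 0 + 244 = 244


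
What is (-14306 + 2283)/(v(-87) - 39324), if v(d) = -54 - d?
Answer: 12023/39291 ≈ 0.30600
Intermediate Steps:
(-14306 + 2283)/(v(-87) - 39324) = (-14306 + 2283)/((-54 - 1*(-87)) - 39324) = -12023/((-54 + 87) - 39324) = -12023/(33 - 39324) = -12023/(-39291) = -12023*(-1/39291) = 12023/39291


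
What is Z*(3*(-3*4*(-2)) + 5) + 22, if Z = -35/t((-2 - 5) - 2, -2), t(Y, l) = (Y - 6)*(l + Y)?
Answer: 17/3 ≈ 5.6667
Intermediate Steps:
t(Y, l) = (-6 + Y)*(Y + l)
Z = -7/33 (Z = -35/(((-2 - 5) - 2)**2 - 6*((-2 - 5) - 2) - 6*(-2) + ((-2 - 5) - 2)*(-2)) = -35/((-7 - 2)**2 - 6*(-7 - 2) + 12 + (-7 - 2)*(-2)) = -35/((-9)**2 - 6*(-9) + 12 - 9*(-2)) = -35/(81 + 54 + 12 + 18) = -35/165 = -35*1/165 = -7/33 ≈ -0.21212)
Z*(3*(-3*4*(-2)) + 5) + 22 = -7*(3*(-3*4*(-2)) + 5)/33 + 22 = -7*(3*(-12*(-2)) + 5)/33 + 22 = -7*(3*24 + 5)/33 + 22 = -7*(72 + 5)/33 + 22 = -7/33*77 + 22 = -49/3 + 22 = 17/3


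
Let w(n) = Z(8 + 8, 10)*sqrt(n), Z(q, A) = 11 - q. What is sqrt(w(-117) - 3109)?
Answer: sqrt(-3109 - 15*I*sqrt(13)) ≈ 0.485 - 55.76*I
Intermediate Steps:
w(n) = -5*sqrt(n) (w(n) = (11 - (8 + 8))*sqrt(n) = (11 - 1*16)*sqrt(n) = (11 - 16)*sqrt(n) = -5*sqrt(n))
sqrt(w(-117) - 3109) = sqrt(-15*I*sqrt(13) - 3109) = sqrt(-3109 - 15*I*sqrt(13))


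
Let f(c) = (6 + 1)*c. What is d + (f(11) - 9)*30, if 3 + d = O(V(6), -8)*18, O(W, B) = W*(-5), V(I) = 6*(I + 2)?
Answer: -2283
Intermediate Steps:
f(c) = 7*c
V(I) = 12 + 6*I (V(I) = 6*(2 + I) = 12 + 6*I)
O(W, B) = -5*W
d = -4323 (d = -3 - 5*(12 + 6*6)*18 = -3 - 5*(12 + 36)*18 = -3 - 5*48*18 = -3 - 240*18 = -3 - 4320 = -4323)
d + (f(11) - 9)*30 = -4323 + (7*11 - 9)*30 = -4323 + (77 - 9)*30 = -4323 + 68*30 = -4323 + 2040 = -2283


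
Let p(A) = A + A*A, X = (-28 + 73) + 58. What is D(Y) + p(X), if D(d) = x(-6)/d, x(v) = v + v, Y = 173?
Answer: 1853164/173 ≈ 10712.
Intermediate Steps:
x(v) = 2*v
X = 103 (X = 45 + 58 = 103)
p(A) = A + A**2
D(d) = -12/d (D(d) = (2*(-6))/d = -12/d)
D(Y) + p(X) = -12/173 + 103*(1 + 103) = -12*1/173 + 103*104 = -12/173 + 10712 = 1853164/173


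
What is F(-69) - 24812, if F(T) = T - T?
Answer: -24812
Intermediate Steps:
F(T) = 0
F(-69) - 24812 = 0 - 24812 = -24812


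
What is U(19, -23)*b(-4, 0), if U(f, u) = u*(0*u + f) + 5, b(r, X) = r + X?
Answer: 1728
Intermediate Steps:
b(r, X) = X + r
U(f, u) = 5 + f*u (U(f, u) = u*(0 + f) + 5 = u*f + 5 = f*u + 5 = 5 + f*u)
U(19, -23)*b(-4, 0) = (5 + 19*(-23))*(0 - 4) = (5 - 437)*(-4) = -432*(-4) = 1728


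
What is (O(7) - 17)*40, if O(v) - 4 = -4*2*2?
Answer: -1160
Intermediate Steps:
O(v) = -12 (O(v) = 4 - 4*2*2 = 4 - 8*2 = 4 - 16 = -12)
(O(7) - 17)*40 = (-12 - 17)*40 = -29*40 = -1160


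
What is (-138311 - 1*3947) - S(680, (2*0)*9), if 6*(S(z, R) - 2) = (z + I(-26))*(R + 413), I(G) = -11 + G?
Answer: -1119119/6 ≈ -1.8652e+5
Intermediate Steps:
S(z, R) = 2 + (-37 + z)*(413 + R)/6 (S(z, R) = 2 + ((z + (-11 - 26))*(R + 413))/6 = 2 + ((z - 37)*(413 + R))/6 = 2 + ((-37 + z)*(413 + R))/6 = 2 + (-37 + z)*(413 + R)/6)
(-138311 - 1*3947) - S(680, (2*0)*9) = (-138311 - 1*3947) - (-15269/6 - 37*2*0*9/6 + (413/6)*680 + (⅙)*((2*0)*9)*680) = (-138311 - 3947) - (-15269/6 - 0*9 + 140420/3 + (⅙)*(0*9)*680) = -142258 - (-15269/6 - 37/6*0 + 140420/3 + (⅙)*0*680) = -142258 - (-15269/6 + 0 + 140420/3 + 0) = -142258 - 1*265571/6 = -142258 - 265571/6 = -1119119/6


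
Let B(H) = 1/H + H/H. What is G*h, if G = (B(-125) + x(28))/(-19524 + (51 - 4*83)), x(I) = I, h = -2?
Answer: 7248/2475625 ≈ 0.0029277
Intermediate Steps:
B(H) = 1 + 1/H (B(H) = 1/H + 1 = 1 + 1/H)
G = -3624/2475625 (G = ((1 - 125)/(-125) + 28)/(-19524 + (51 - 4*83)) = (-1/125*(-124) + 28)/(-19524 + (51 - 332)) = (124/125 + 28)/(-19524 - 281) = (3624/125)/(-19805) = (3624/125)*(-1/19805) = -3624/2475625 ≈ -0.0014639)
G*h = -3624/2475625*(-2) = 7248/2475625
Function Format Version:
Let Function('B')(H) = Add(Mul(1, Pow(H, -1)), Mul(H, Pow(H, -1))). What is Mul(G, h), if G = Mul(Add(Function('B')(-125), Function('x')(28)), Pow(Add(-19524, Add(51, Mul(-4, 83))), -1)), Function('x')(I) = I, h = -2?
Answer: Rational(7248, 2475625) ≈ 0.0029277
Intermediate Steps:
Function('B')(H) = Add(1, Pow(H, -1)) (Function('B')(H) = Add(Pow(H, -1), 1) = Add(1, Pow(H, -1)))
G = Rational(-3624, 2475625) (G = Mul(Add(Mul(Pow(-125, -1), Add(1, -125)), 28), Pow(Add(-19524, Add(51, Mul(-4, 83))), -1)) = Mul(Add(Mul(Rational(-1, 125), -124), 28), Pow(Add(-19524, Add(51, -332)), -1)) = Mul(Add(Rational(124, 125), 28), Pow(Add(-19524, -281), -1)) = Mul(Rational(3624, 125), Pow(-19805, -1)) = Mul(Rational(3624, 125), Rational(-1, 19805)) = Rational(-3624, 2475625) ≈ -0.0014639)
Mul(G, h) = Mul(Rational(-3624, 2475625), -2) = Rational(7248, 2475625)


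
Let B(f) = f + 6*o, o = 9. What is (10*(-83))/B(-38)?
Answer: -415/8 ≈ -51.875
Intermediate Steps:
B(f) = 54 + f (B(f) = f + 6*9 = f + 54 = 54 + f)
(10*(-83))/B(-38) = (10*(-83))/(54 - 38) = -830/16 = -830*1/16 = -415/8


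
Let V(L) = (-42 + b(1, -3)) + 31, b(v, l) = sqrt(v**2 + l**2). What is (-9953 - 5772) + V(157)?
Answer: -15736 + sqrt(10) ≈ -15733.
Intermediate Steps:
b(v, l) = sqrt(l**2 + v**2)
V(L) = -11 + sqrt(10) (V(L) = (-42 + sqrt((-3)**2 + 1**2)) + 31 = (-42 + sqrt(9 + 1)) + 31 = (-42 + sqrt(10)) + 31 = -11 + sqrt(10))
(-9953 - 5772) + V(157) = (-9953 - 5772) + (-11 + sqrt(10)) = -15725 + (-11 + sqrt(10)) = -15736 + sqrt(10)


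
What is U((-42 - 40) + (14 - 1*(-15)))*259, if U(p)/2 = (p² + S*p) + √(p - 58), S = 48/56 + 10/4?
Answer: 1362895 + 518*I*√111 ≈ 1.3629e+6 + 5457.5*I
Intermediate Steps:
S = 47/14 (S = 48*(1/56) + 10*(¼) = 6/7 + 5/2 = 47/14 ≈ 3.3571)
U(p) = 2*p² + 2*√(-58 + p) + 47*p/7 (U(p) = 2*((p² + 47*p/14) + √(p - 58)) = 2*((p² + 47*p/14) + √(-58 + p)) = 2*(p² + √(-58 + p) + 47*p/14) = 2*p² + 2*√(-58 + p) + 47*p/7)
U((-42 - 40) + (14 - 1*(-15)))*259 = (2*((-42 - 40) + (14 - 1*(-15)))² + 2*√(-58 + ((-42 - 40) + (14 - 1*(-15)))) + 47*((-42 - 40) + (14 - 1*(-15)))/7)*259 = (2*(-82 + (14 + 15))² + 2*√(-58 + (-82 + (14 + 15))) + 47*(-82 + (14 + 15))/7)*259 = (2*(-82 + 29)² + 2*√(-58 + (-82 + 29)) + 47*(-82 + 29)/7)*259 = (2*(-53)² + 2*√(-58 - 53) + (47/7)*(-53))*259 = (2*2809 + 2*√(-111) - 2491/7)*259 = (5618 + 2*(I*√111) - 2491/7)*259 = (5618 + 2*I*√111 - 2491/7)*259 = (36835/7 + 2*I*√111)*259 = 1362895 + 518*I*√111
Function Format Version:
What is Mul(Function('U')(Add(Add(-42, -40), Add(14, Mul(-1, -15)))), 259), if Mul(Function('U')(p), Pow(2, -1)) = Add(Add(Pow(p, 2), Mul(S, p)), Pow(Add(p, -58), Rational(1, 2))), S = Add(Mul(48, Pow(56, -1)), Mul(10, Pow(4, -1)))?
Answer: Add(1362895, Mul(518, I, Pow(111, Rational(1, 2)))) ≈ Add(1.3629e+6, Mul(5457.5, I))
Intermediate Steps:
S = Rational(47, 14) (S = Add(Mul(48, Rational(1, 56)), Mul(10, Rational(1, 4))) = Add(Rational(6, 7), Rational(5, 2)) = Rational(47, 14) ≈ 3.3571)
Function('U')(p) = Add(Mul(2, Pow(p, 2)), Mul(2, Pow(Add(-58, p), Rational(1, 2))), Mul(Rational(47, 7), p)) (Function('U')(p) = Mul(2, Add(Add(Pow(p, 2), Mul(Rational(47, 14), p)), Pow(Add(p, -58), Rational(1, 2)))) = Mul(2, Add(Add(Pow(p, 2), Mul(Rational(47, 14), p)), Pow(Add(-58, p), Rational(1, 2)))) = Mul(2, Add(Pow(p, 2), Pow(Add(-58, p), Rational(1, 2)), Mul(Rational(47, 14), p))) = Add(Mul(2, Pow(p, 2)), Mul(2, Pow(Add(-58, p), Rational(1, 2))), Mul(Rational(47, 7), p)))
Mul(Function('U')(Add(Add(-42, -40), Add(14, Mul(-1, -15)))), 259) = Mul(Add(Mul(2, Pow(Add(Add(-42, -40), Add(14, Mul(-1, -15))), 2)), Mul(2, Pow(Add(-58, Add(Add(-42, -40), Add(14, Mul(-1, -15)))), Rational(1, 2))), Mul(Rational(47, 7), Add(Add(-42, -40), Add(14, Mul(-1, -15))))), 259) = Mul(Add(Mul(2, Pow(Add(-82, Add(14, 15)), 2)), Mul(2, Pow(Add(-58, Add(-82, Add(14, 15))), Rational(1, 2))), Mul(Rational(47, 7), Add(-82, Add(14, 15)))), 259) = Mul(Add(Mul(2, Pow(Add(-82, 29), 2)), Mul(2, Pow(Add(-58, Add(-82, 29)), Rational(1, 2))), Mul(Rational(47, 7), Add(-82, 29))), 259) = Mul(Add(Mul(2, Pow(-53, 2)), Mul(2, Pow(Add(-58, -53), Rational(1, 2))), Mul(Rational(47, 7), -53)), 259) = Mul(Add(Mul(2, 2809), Mul(2, Pow(-111, Rational(1, 2))), Rational(-2491, 7)), 259) = Mul(Add(5618, Mul(2, Mul(I, Pow(111, Rational(1, 2)))), Rational(-2491, 7)), 259) = Mul(Add(5618, Mul(2, I, Pow(111, Rational(1, 2))), Rational(-2491, 7)), 259) = Mul(Add(Rational(36835, 7), Mul(2, I, Pow(111, Rational(1, 2)))), 259) = Add(1362895, Mul(518, I, Pow(111, Rational(1, 2))))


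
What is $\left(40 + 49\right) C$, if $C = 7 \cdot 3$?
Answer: $1869$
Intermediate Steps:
$C = 21$
$\left(40 + 49\right) C = \left(40 + 49\right) 21 = 89 \cdot 21 = 1869$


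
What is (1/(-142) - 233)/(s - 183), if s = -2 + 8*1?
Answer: 11029/8378 ≈ 1.3164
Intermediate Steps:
s = 6 (s = -2 + 8 = 6)
(1/(-142) - 233)/(s - 183) = (1/(-142) - 233)/(6 - 183) = (-1/142 - 233)/(-177) = -33087/142*(-1/177) = 11029/8378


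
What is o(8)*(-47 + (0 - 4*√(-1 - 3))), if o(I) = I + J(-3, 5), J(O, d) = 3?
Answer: -517 - 88*I ≈ -517.0 - 88.0*I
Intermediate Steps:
o(I) = 3 + I (o(I) = I + 3 = 3 + I)
o(8)*(-47 + (0 - 4*√(-1 - 3))) = (3 + 8)*(-47 + (0 - 4*√(-1 - 3))) = 11*(-47 + (0 - 8*I)) = 11*(-47 - 8*I) = -517 - 88*I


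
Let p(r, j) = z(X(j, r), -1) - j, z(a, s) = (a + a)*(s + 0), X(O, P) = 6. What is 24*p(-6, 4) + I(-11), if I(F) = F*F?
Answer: -263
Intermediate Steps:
z(a, s) = 2*a*s (z(a, s) = (2*a)*s = 2*a*s)
p(r, j) = -12 - j (p(r, j) = 2*6*(-1) - j = -12 - j)
I(F) = F**2
24*p(-6, 4) + I(-11) = 24*(-12 - 1*4) + (-11)**2 = 24*(-12 - 4) + 121 = 24*(-16) + 121 = -384 + 121 = -263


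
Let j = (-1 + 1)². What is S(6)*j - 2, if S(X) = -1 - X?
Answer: -2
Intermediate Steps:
j = 0 (j = 0² = 0)
S(6)*j - 2 = (-1 - 1*6)*0 - 2 = (-1 - 6)*0 - 2 = -7*0 - 2 = 0 - 2 = -2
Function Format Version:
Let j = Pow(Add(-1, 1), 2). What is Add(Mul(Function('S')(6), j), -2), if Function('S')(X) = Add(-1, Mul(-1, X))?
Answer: -2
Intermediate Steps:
j = 0 (j = Pow(0, 2) = 0)
Add(Mul(Function('S')(6), j), -2) = Add(Mul(Add(-1, Mul(-1, 6)), 0), -2) = Add(Mul(Add(-1, -6), 0), -2) = Add(Mul(-7, 0), -2) = Add(0, -2) = -2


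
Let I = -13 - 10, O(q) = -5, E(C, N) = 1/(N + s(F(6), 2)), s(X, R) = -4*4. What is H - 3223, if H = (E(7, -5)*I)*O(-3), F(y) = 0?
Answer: -67798/21 ≈ -3228.5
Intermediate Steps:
s(X, R) = -16
E(C, N) = 1/(-16 + N) (E(C, N) = 1/(N - 16) = 1/(-16 + N))
I = -23
H = -115/21 (H = (-23/(-16 - 5))*(-5) = (-23/(-21))*(-5) = -1/21*(-23)*(-5) = (23/21)*(-5) = -115/21 ≈ -5.4762)
H - 3223 = -115/21 - 3223 = -67798/21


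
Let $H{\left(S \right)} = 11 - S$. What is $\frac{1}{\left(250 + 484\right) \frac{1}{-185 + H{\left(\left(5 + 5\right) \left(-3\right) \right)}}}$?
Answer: $- \frac{72}{367} \approx -0.19619$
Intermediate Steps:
$\frac{1}{\left(250 + 484\right) \frac{1}{-185 + H{\left(\left(5 + 5\right) \left(-3\right) \right)}}} = \frac{1}{\left(250 + 484\right) \frac{1}{-185 - \left(-11 + \left(5 + 5\right) \left(-3\right)\right)}} = \frac{1}{734 \frac{1}{-185 - \left(-11 + 10 \left(-3\right)\right)}} = \frac{1}{734 \frac{1}{-185 + \left(11 - -30\right)}} = \frac{1}{734 \frac{1}{-185 + \left(11 + 30\right)}} = \frac{1}{734 \frac{1}{-185 + 41}} = \frac{1}{734 \frac{1}{-144}} = \frac{1}{734 \left(- \frac{1}{144}\right)} = \frac{1}{- \frac{367}{72}} = - \frac{72}{367}$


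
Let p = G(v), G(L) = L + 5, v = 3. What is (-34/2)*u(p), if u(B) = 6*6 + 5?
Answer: -697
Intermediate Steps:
G(L) = 5 + L
p = 8 (p = 5 + 3 = 8)
u(B) = 41 (u(B) = 36 + 5 = 41)
(-34/2)*u(p) = (-34/2)*41 = ((½)*(-34))*41 = -17*41 = -697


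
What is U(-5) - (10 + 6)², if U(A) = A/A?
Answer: -255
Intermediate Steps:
U(A) = 1
U(-5) - (10 + 6)² = 1 - (10 + 6)² = 1 - 1*16² = 1 - 1*256 = 1 - 256 = -255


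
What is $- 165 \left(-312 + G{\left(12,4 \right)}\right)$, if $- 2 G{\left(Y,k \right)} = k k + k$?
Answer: $53130$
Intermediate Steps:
$G{\left(Y,k \right)} = - \frac{k}{2} - \frac{k^{2}}{2}$ ($G{\left(Y,k \right)} = - \frac{k k + k}{2} = - \frac{k^{2} + k}{2} = - \frac{k + k^{2}}{2} = - \frac{k}{2} - \frac{k^{2}}{2}$)
$- 165 \left(-312 + G{\left(12,4 \right)}\right) = - 165 \left(-312 - 2 \left(1 + 4\right)\right) = - 165 \left(-312 - 2 \cdot 5\right) = - 165 \left(-312 - 10\right) = \left(-165\right) \left(-322\right) = 53130$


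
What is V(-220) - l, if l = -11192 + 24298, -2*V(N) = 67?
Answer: -26279/2 ≈ -13140.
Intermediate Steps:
V(N) = -67/2 (V(N) = -½*67 = -67/2)
l = 13106
V(-220) - l = -67/2 - 1*13106 = -67/2 - 13106 = -26279/2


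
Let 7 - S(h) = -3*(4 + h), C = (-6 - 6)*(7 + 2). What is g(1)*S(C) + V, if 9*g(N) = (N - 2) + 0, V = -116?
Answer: -739/9 ≈ -82.111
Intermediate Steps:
g(N) = -2/9 + N/9 (g(N) = ((N - 2) + 0)/9 = ((-2 + N) + 0)/9 = (-2 + N)/9 = -2/9 + N/9)
C = -108 (C = -12*9 = -108)
S(h) = 19 + 3*h (S(h) = 7 - (-3)*(4 + h) = 7 - (-12 - 3*h) = 7 + (12 + 3*h) = 19 + 3*h)
g(1)*S(C) + V = (-2/9 + (⅑)*1)*(19 + 3*(-108)) - 116 = (-2/9 + ⅑)*(19 - 324) - 116 = -⅑*(-305) - 116 = 305/9 - 116 = -739/9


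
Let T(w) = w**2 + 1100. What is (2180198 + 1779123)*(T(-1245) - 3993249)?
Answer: -9669152837804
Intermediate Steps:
T(w) = 1100 + w**2
(2180198 + 1779123)*(T(-1245) - 3993249) = (2180198 + 1779123)*((1100 + (-1245)**2) - 3993249) = 3959321*((1100 + 1550025) - 3993249) = 3959321*(1551125 - 3993249) = 3959321*(-2442124) = -9669152837804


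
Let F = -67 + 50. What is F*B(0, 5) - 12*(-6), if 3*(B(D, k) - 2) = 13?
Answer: -107/3 ≈ -35.667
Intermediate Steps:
B(D, k) = 19/3 (B(D, k) = 2 + (⅓)*13 = 2 + 13/3 = 19/3)
F = -17
F*B(0, 5) - 12*(-6) = -17*19/3 - 12*(-6) = -323/3 + 72 = -107/3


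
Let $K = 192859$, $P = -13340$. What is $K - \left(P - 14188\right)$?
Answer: $220387$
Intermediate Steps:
$K - \left(P - 14188\right) = 192859 - \left(-13340 - 14188\right) = 192859 - -27528 = 192859 + 27528 = 220387$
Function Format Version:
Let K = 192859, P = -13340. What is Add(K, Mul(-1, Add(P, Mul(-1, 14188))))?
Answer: 220387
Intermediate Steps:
Add(K, Mul(-1, Add(P, Mul(-1, 14188)))) = Add(192859, Mul(-1, Add(-13340, Mul(-1, 14188)))) = Add(192859, Mul(-1, Add(-13340, -14188))) = Add(192859, Mul(-1, -27528)) = Add(192859, 27528) = 220387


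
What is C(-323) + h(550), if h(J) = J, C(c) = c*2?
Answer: -96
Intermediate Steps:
C(c) = 2*c
C(-323) + h(550) = 2*(-323) + 550 = -646 + 550 = -96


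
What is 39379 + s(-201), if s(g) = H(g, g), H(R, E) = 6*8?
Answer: 39427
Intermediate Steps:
H(R, E) = 48
s(g) = 48
39379 + s(-201) = 39379 + 48 = 39427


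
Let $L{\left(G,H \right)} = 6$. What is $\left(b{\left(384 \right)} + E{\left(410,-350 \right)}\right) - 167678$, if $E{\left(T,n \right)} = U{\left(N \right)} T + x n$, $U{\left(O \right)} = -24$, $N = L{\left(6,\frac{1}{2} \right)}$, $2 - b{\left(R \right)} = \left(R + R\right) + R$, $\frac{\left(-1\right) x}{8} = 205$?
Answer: $395332$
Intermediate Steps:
$x = -1640$ ($x = \left(-8\right) 205 = -1640$)
$b{\left(R \right)} = 2 - 3 R$ ($b{\left(R \right)} = 2 - \left(\left(R + R\right) + R\right) = 2 - \left(2 R + R\right) = 2 - 3 R$)
$N = 6$
$E{\left(T,n \right)} = - 1640 n - 24 T$ ($E{\left(T,n \right)} = - 24 T - 1640 n = - 1640 n - 24 T$)
$\left(b{\left(384 \right)} + E{\left(410,-350 \right)}\right) - 167678 = \left(\left(2 - 1152\right) - -564160\right) - 167678 = \left(\left(2 - 1152\right) + \left(574000 - 9840\right)\right) - 167678 = \left(-1150 + 564160\right) - 167678 = 563010 - 167678 = 395332$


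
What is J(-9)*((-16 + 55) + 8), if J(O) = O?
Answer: -423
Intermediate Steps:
J(-9)*((-16 + 55) + 8) = -9*((-16 + 55) + 8) = -9*(39 + 8) = -9*47 = -423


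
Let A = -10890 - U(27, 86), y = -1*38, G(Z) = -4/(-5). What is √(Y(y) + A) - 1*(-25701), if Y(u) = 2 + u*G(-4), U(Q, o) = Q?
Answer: 25701 + I*√273635/5 ≈ 25701.0 + 104.62*I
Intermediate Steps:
G(Z) = ⅘ (G(Z) = -4*(-⅕) = ⅘)
y = -38
A = -10917 (A = -10890 - 1*27 = -10890 - 27 = -10917)
Y(u) = 2 + 4*u/5 (Y(u) = 2 + u*(⅘) = 2 + 4*u/5)
√(Y(y) + A) - 1*(-25701) = √((2 + (⅘)*(-38)) - 10917) - 1*(-25701) = √((2 - 152/5) - 10917) + 25701 = √(-142/5 - 10917) + 25701 = √(-54727/5) + 25701 = I*√273635/5 + 25701 = 25701 + I*√273635/5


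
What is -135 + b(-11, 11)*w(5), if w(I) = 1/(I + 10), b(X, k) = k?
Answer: -2014/15 ≈ -134.27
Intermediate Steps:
w(I) = 1/(10 + I)
-135 + b(-11, 11)*w(5) = -135 + 11/(10 + 5) = -135 + 11/15 = -2014/15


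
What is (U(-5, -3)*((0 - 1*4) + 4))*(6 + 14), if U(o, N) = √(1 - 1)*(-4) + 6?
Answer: 0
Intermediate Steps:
U(o, N) = 6 (U(o, N) = √0*(-4) + 6 = 0*(-4) + 6 = 0 + 6 = 6)
(U(-5, -3)*((0 - 1*4) + 4))*(6 + 14) = (6*((0 - 1*4) + 4))*(6 + 14) = (6*((0 - 4) + 4))*20 = (6*(-4 + 4))*20 = (6*0)*20 = 0*20 = 0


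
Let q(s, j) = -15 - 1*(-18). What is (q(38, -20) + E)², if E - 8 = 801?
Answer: 659344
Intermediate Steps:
E = 809 (E = 8 + 801 = 809)
q(s, j) = 3 (q(s, j) = -15 + 18 = 3)
(q(38, -20) + E)² = (3 + 809)² = 812² = 659344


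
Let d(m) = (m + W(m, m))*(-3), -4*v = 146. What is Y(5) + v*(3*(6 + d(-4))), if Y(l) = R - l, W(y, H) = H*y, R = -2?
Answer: 3278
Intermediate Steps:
v = -73/2 (v = -¼*146 = -73/2 ≈ -36.500)
d(m) = -3*m - 3*m² (d(m) = (m + m*m)*(-3) = (m + m²)*(-3) = -3*m - 3*m²)
Y(l) = -2 - l
Y(5) + v*(3*(6 + d(-4))) = (-2 - 1*5) - 219*(6 + 3*(-4)*(-1 - 1*(-4)))/2 = (-2 - 5) - 219*(6 + 3*(-4)*(-1 + 4))/2 = -7 - 219*(6 + 3*(-4)*3)/2 = -7 - 219*(6 - 36)/2 = -7 - 219*(-30)/2 = -7 - 73/2*(-90) = -7 + 3285 = 3278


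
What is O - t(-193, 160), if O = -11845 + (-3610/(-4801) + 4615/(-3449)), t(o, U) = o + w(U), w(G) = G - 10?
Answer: -195434881223/16558649 ≈ -11803.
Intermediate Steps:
w(G) = -10 + G
t(o, U) = -10 + U + o (t(o, U) = o + (-10 + U) = -10 + U + o)
O = -196146903130/16558649 (O = -11845 + (-3610*(-1/4801) + 4615*(-1/3449)) = -11845 + (3610/4801 - 4615/3449) = -11845 - 9705725/16558649 = -196146903130/16558649 ≈ -11846.)
O - t(-193, 160) = -196146903130/16558649 - (-10 + 160 - 193) = -196146903130/16558649 - 1*(-43) = -196146903130/16558649 + 43 = -195434881223/16558649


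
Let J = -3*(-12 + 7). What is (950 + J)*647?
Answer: 624355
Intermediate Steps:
J = 15 (J = -3*(-5) = 15)
(950 + J)*647 = (950 + 15)*647 = 965*647 = 624355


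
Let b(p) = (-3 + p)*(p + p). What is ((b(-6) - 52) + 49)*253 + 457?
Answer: 27022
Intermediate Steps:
b(p) = 2*p*(-3 + p) (b(p) = (-3 + p)*(2*p) = 2*p*(-3 + p))
((b(-6) - 52) + 49)*253 + 457 = ((2*(-6)*(-3 - 6) - 52) + 49)*253 + 457 = ((2*(-6)*(-9) - 52) + 49)*253 + 457 = ((108 - 52) + 49)*253 + 457 = (56 + 49)*253 + 457 = 105*253 + 457 = 26565 + 457 = 27022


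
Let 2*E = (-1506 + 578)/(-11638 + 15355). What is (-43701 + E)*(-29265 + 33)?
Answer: 75370805584/59 ≈ 1.2775e+9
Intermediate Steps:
E = -464/3717 (E = ((-1506 + 578)/(-11638 + 15355))/2 = (-928/3717)/2 = (-928*1/3717)/2 = (1/2)*(-928/3717) = -464/3717 ≈ -0.12483)
(-43701 + E)*(-29265 + 33) = (-43701 - 464/3717)*(-29265 + 33) = -162437081/3717*(-29232) = 75370805584/59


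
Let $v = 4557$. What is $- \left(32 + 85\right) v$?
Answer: $-533169$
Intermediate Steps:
$- \left(32 + 85\right) v = - \left(32 + 85\right) 4557 = - 117 \cdot 4557 = \left(-1\right) 533169 = -533169$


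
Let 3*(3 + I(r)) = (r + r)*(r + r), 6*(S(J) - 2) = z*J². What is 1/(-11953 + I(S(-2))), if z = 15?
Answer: -1/11764 ≈ -8.5005e-5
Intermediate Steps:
S(J) = 2 + 5*J²/2 (S(J) = 2 + (15*J²)/6 = 2 + 5*J²/2)
I(r) = -3 + 4*r²/3 (I(r) = -3 + ((r + r)*(r + r))/3 = -3 + ((2*r)*(2*r))/3 = -3 + (4*r²)/3 = -3 + 4*r²/3)
1/(-11953 + I(S(-2))) = 1/(-11953 + (-3 + 4*(2 + (5/2)*(-2)²)²/3)) = 1/(-11953 + (-3 + 4*(2 + (5/2)*4)²/3)) = 1/(-11953 + (-3 + 4*(2 + 10)²/3)) = 1/(-11953 + (-3 + (4/3)*12²)) = 1/(-11953 + (-3 + (4/3)*144)) = 1/(-11953 + (-3 + 192)) = 1/(-11953 + 189) = 1/(-11764) = -1/11764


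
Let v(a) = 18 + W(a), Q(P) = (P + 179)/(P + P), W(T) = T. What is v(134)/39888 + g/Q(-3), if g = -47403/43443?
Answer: 14475755/352988856 ≈ 0.041009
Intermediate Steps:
Q(P) = (179 + P)/(2*P) (Q(P) = (179 + P)/((2*P)) = (179 + P)*(1/(2*P)) = (179 + P)/(2*P))
g = -5267/4827 (g = -47403*1/43443 = -5267/4827 ≈ -1.0912)
v(a) = 18 + a
v(134)/39888 + g/Q(-3) = (18 + 134)/39888 - 5267*(-6/(179 - 3))/4827 = 152*(1/39888) - 5267/(4827*((1/2)*(-1/3)*176)) = 19/4986 - 5267/(4827*(-88/3)) = 19/4986 - 5267/4827*(-3/88) = 19/4986 + 5267/141592 = 14475755/352988856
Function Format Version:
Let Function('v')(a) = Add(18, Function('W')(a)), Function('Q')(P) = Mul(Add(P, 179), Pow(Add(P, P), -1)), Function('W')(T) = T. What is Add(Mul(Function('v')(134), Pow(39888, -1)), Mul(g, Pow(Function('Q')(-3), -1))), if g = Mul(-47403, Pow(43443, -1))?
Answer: Rational(14475755, 352988856) ≈ 0.041009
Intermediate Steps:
Function('Q')(P) = Mul(Rational(1, 2), Pow(P, -1), Add(179, P)) (Function('Q')(P) = Mul(Add(179, P), Pow(Mul(2, P), -1)) = Mul(Add(179, P), Mul(Rational(1, 2), Pow(P, -1))) = Mul(Rational(1, 2), Pow(P, -1), Add(179, P)))
g = Rational(-5267, 4827) (g = Mul(-47403, Rational(1, 43443)) = Rational(-5267, 4827) ≈ -1.0912)
Function('v')(a) = Add(18, a)
Add(Mul(Function('v')(134), Pow(39888, -1)), Mul(g, Pow(Function('Q')(-3), -1))) = Add(Mul(Add(18, 134), Pow(39888, -1)), Mul(Rational(-5267, 4827), Pow(Mul(Rational(1, 2), Pow(-3, -1), Add(179, -3)), -1))) = Add(Mul(152, Rational(1, 39888)), Mul(Rational(-5267, 4827), Pow(Mul(Rational(1, 2), Rational(-1, 3), 176), -1))) = Add(Rational(19, 4986), Mul(Rational(-5267, 4827), Pow(Rational(-88, 3), -1))) = Add(Rational(19, 4986), Mul(Rational(-5267, 4827), Rational(-3, 88))) = Add(Rational(19, 4986), Rational(5267, 141592)) = Rational(14475755, 352988856)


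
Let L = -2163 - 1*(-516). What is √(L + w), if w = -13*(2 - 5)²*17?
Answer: 6*I*√101 ≈ 60.299*I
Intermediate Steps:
w = -1989 (w = -13*(-3)²*17 = -13*9*17 = -117*17 = -1989)
L = -1647 (L = -2163 + 516 = -1647)
√(L + w) = √(-1647 - 1989) = √(-3636) = 6*I*√101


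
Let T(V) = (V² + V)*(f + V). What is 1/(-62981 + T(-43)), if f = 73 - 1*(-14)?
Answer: 1/16483 ≈ 6.0669e-5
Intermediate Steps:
f = 87 (f = 73 + 14 = 87)
T(V) = (87 + V)*(V + V²) (T(V) = (V² + V)*(87 + V) = (V + V²)*(87 + V) = (87 + V)*(V + V²))
1/(-62981 + T(-43)) = 1/(-62981 - 43*(87 + (-43)² + 88*(-43))) = 1/(-62981 - 43*(87 + 1849 - 3784)) = 1/(-62981 - 43*(-1848)) = 1/(-62981 + 79464) = 1/16483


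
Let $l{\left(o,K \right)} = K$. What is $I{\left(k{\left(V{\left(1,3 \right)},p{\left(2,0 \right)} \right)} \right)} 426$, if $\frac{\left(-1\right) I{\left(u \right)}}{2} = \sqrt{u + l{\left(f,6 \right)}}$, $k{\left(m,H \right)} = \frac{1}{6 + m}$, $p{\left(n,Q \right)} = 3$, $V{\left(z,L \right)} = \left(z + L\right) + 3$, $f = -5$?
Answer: $- \frac{852 \sqrt{1027}}{13} \approx -2100.3$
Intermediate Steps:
$V{\left(z,L \right)} = 3 + L + z$ ($V{\left(z,L \right)} = \left(L + z\right) + 3 = 3 + L + z$)
$I{\left(u \right)} = - 2 \sqrt{6 + u}$ ($I{\left(u \right)} = - 2 \sqrt{u + 6} = - 2 \sqrt{6 + u}$)
$I{\left(k{\left(V{\left(1,3 \right)},p{\left(2,0 \right)} \right)} \right)} 426 = - 2 \sqrt{6 + \frac{1}{6 + \left(3 + 3 + 1\right)}} 426 = - 2 \sqrt{6 + \frac{1}{6 + 7}} \cdot 426 = - 2 \sqrt{6 + \frac{1}{13}} \cdot 426 = - 2 \sqrt{\frac{79}{13}} \cdot 426 = - 2 \frac{\sqrt{1027}}{13} \cdot 426 = - \frac{2 \sqrt{1027}}{13} \cdot 426 = - \frac{852 \sqrt{1027}}{13}$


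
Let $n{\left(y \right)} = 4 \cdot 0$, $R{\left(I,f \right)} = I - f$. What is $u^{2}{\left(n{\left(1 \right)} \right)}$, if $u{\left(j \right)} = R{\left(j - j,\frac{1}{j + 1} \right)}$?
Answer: $1$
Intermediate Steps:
$n{\left(y \right)} = 0$
$u{\left(j \right)} = - \frac{1}{1 + j}$ ($u{\left(j \right)} = \left(j - j\right) - \frac{1}{j + 1} = 0 - \frac{1}{1 + j} = - \frac{1}{1 + j}$)
$u^{2}{\left(n{\left(1 \right)} \right)} = \left(- \frac{1}{1 + 0}\right)^{2} = \left(- 1^{-1}\right)^{2} = \left(\left(-1\right) 1\right)^{2} = \left(-1\right)^{2} = 1$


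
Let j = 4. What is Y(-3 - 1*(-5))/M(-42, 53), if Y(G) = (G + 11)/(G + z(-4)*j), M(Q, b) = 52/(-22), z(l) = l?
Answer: 11/28 ≈ 0.39286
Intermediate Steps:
M(Q, b) = -26/11 (M(Q, b) = 52*(-1/22) = -26/11)
Y(G) = (11 + G)/(-16 + G) (Y(G) = (G + 11)/(G - 4*4) = (11 + G)/(G - 16) = (11 + G)/(-16 + G))
Y(-3 - 1*(-5))/M(-42, 53) = ((11 + (-3 - 1*(-5)))/(-16 + (-3 - 1*(-5))))/(-26/11) = ((11 + (-3 + 5))/(-16 + (-3 + 5)))*(-11/26) = ((11 + 2)/(-16 + 2))*(-11/26) = (13/(-14))*(-11/26) = -1/14*13*(-11/26) = -13/14*(-11/26) = 11/28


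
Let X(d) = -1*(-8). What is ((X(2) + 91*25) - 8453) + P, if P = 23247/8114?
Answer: -50040133/8114 ≈ -6167.1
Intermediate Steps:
P = 23247/8114 (P = 23247*(1/8114) = 23247/8114 ≈ 2.8650)
X(d) = 8
((X(2) + 91*25) - 8453) + P = ((8 + 91*25) - 8453) + 23247/8114 = ((8 + 2275) - 8453) + 23247/8114 = (2283 - 8453) + 23247/8114 = -6170 + 23247/8114 = -50040133/8114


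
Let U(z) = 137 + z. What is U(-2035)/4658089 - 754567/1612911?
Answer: -3517901547541/7513082987079 ≈ -0.46824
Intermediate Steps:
U(-2035)/4658089 - 754567/1612911 = (137 - 2035)/4658089 - 754567/1612911 = -1898*1/4658089 - 754567*1/1612911 = -1898/4658089 - 754567/1612911 = -3517901547541/7513082987079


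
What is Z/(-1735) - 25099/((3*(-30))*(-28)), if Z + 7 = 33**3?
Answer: -26818073/874440 ≈ -30.669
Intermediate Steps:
Z = 35930 (Z = -7 + 33**3 = -7 + 35937 = 35930)
Z/(-1735) - 25099/((3*(-30))*(-28)) = 35930/(-1735) - 25099/((3*(-30))*(-28)) = 35930*(-1/1735) - 25099/((-90*(-28))) = -7186/347 - 25099/2520 = -26818073/874440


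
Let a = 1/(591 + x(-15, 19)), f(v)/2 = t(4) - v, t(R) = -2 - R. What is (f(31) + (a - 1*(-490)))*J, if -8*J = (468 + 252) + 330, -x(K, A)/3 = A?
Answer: -38875375/712 ≈ -54600.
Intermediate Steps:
x(K, A) = -3*A
f(v) = -12 - 2*v (f(v) = 2*((-2 - 1*4) - v) = 2*((-2 - 4) - v) = 2*(-6 - v) = -12 - 2*v)
a = 1/534 (a = 1/(591 - 3*19) = 1/(591 - 57) = 1/534 ≈ 0.0018727)
J = -525/4 (J = -((468 + 252) + 330)/8 = -(720 + 330)/8 = -⅛*1050 = -525/4 ≈ -131.25)
(f(31) + (a - 1*(-490)))*J = ((-12 - 2*31) + (1/534 - 1*(-490)))*(-525/4) = ((-12 - 62) + (1/534 + 490))*(-525/4) = (-74 + 261661/534)*(-525/4) = (222145/534)*(-525/4) = -38875375/712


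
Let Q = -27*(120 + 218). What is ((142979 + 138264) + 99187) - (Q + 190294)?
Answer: 199262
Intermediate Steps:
Q = -9126 (Q = -27*338 = -9126)
((142979 + 138264) + 99187) - (Q + 190294) = ((142979 + 138264) + 99187) - (-9126 + 190294) = (281243 + 99187) - 1*181168 = 380430 - 181168 = 199262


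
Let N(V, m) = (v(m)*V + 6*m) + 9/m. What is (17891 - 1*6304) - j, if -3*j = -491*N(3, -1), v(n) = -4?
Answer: 16006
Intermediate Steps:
N(V, m) = -4*V + 6*m + 9/m (N(V, m) = (-4*V + 6*m) + 9/m = -4*V + 6*m + 9/m)
j = -4419 (j = -(-491)*(-4*3 + 6*(-1) + 9/(-1))/3 = -(-491)*(-12 - 6 + 9*(-1))/3 = -(-491)*(-12 - 6 - 9)/3 = -(-491)*(-27)/3 = -⅓*13257 = -4419)
(17891 - 1*6304) - j = (17891 - 1*6304) - 1*(-4419) = (17891 - 6304) + 4419 = 11587 + 4419 = 16006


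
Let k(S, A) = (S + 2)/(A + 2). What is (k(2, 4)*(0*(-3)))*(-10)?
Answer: 0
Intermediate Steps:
k(S, A) = (2 + S)/(2 + A)
(k(2, 4)*(0*(-3)))*(-10) = (((2 + 2)/(2 + 4))*(0*(-3)))*(-10) = ((4/6)*0)*(-10) = (((⅙)*4)*0)*(-10) = ((⅔)*0)*(-10) = 0*(-10) = 0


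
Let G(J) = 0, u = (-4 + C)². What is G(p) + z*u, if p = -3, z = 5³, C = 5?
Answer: 125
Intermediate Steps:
z = 125
u = 1 (u = (-4 + 5)² = 1² = 1)
G(p) + z*u = 0 + 125*1 = 0 + 125 = 125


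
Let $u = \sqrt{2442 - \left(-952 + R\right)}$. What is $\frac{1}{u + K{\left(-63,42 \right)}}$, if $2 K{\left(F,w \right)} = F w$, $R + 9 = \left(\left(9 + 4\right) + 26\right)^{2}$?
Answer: $- \frac{1323}{1748447} - \frac{\sqrt{1882}}{1748447} \approx -0.00078148$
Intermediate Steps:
$R = 1512$ ($R = -9 + \left(\left(9 + 4\right) + 26\right)^{2} = -9 + \left(13 + 26\right)^{2} = -9 + 39^{2} = -9 + 1521 = 1512$)
$K{\left(F,w \right)} = \frac{F w}{2}$
$u = \sqrt{1882}$ ($u = \sqrt{2442 + \left(952 - 1512\right)} = \sqrt{2442 - 560} = \sqrt{1882} \approx 43.382$)
$\frac{1}{u + K{\left(-63,42 \right)}} = \frac{1}{\sqrt{1882} + \frac{1}{2} \left(-63\right) 42} = \frac{1}{\sqrt{1882} - 1323} = \frac{1}{-1323 + \sqrt{1882}}$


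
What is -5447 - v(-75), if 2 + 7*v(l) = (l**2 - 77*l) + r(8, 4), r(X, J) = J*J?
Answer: -49543/7 ≈ -7077.6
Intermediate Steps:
r(X, J) = J**2
v(l) = 2 - 11*l + l**2/7 (v(l) = -2/7 + ((l**2 - 77*l) + 4**2)/7 = -2/7 + ((l**2 - 77*l) + 16)/7 = -2/7 + (16 + l**2 - 77*l)/7 = -2/7 + (16/7 - 11*l + l**2/7) = 2 - 11*l + l**2/7)
-5447 - v(-75) = -5447 - (2 - 11*(-75) + (1/7)*(-75)**2) = -5447 - (2 + 825 + (1/7)*5625) = -5447 - (2 + 825 + 5625/7) = -5447 - 1*11414/7 = -5447 - 11414/7 = -49543/7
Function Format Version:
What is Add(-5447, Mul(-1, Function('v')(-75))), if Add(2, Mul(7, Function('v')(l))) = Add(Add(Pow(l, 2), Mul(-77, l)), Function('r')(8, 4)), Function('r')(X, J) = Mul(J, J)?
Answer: Rational(-49543, 7) ≈ -7077.6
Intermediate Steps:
Function('r')(X, J) = Pow(J, 2)
Function('v')(l) = Add(2, Mul(-11, l), Mul(Rational(1, 7), Pow(l, 2))) (Function('v')(l) = Add(Rational(-2, 7), Mul(Rational(1, 7), Add(Add(Pow(l, 2), Mul(-77, l)), Pow(4, 2)))) = Add(Rational(-2, 7), Mul(Rational(1, 7), Add(Add(Pow(l, 2), Mul(-77, l)), 16))) = Add(Rational(-2, 7), Mul(Rational(1, 7), Add(16, Pow(l, 2), Mul(-77, l)))) = Add(Rational(-2, 7), Add(Rational(16, 7), Mul(-11, l), Mul(Rational(1, 7), Pow(l, 2)))) = Add(2, Mul(-11, l), Mul(Rational(1, 7), Pow(l, 2))))
Add(-5447, Mul(-1, Function('v')(-75))) = Add(-5447, Mul(-1, Add(2, Mul(-11, -75), Mul(Rational(1, 7), Pow(-75, 2))))) = Add(-5447, Mul(-1, Add(2, 825, Mul(Rational(1, 7), 5625)))) = Add(-5447, Mul(-1, Add(2, 825, Rational(5625, 7)))) = Add(-5447, Mul(-1, Rational(11414, 7))) = Add(-5447, Rational(-11414, 7)) = Rational(-49543, 7)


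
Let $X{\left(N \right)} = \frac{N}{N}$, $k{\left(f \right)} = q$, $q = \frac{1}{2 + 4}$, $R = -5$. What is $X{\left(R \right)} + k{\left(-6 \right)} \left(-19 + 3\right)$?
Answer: $- \frac{5}{3} \approx -1.6667$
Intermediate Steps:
$q = \frac{1}{6} \approx 0.16667$
$k{\left(f \right)} = \frac{1}{6}$
$X{\left(N \right)} = 1$
$X{\left(R \right)} + k{\left(-6 \right)} \left(-19 + 3\right) = 1 + \frac{-19 + 3}{6} = 1 + \frac{1}{6} \left(-16\right) = 1 - \frac{8}{3} = - \frac{5}{3}$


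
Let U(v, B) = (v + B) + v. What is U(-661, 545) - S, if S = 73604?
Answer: -74381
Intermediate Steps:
U(v, B) = B + 2*v (U(v, B) = (B + v) + v = B + 2*v)
U(-661, 545) - S = (545 + 2*(-661)) - 1*73604 = (545 - 1322) - 73604 = -777 - 73604 = -74381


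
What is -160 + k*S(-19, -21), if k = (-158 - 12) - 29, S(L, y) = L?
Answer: 3621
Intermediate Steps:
k = -199 (k = -170 - 29 = -199)
-160 + k*S(-19, -21) = -160 - 199*(-19) = -160 + 3781 = 3621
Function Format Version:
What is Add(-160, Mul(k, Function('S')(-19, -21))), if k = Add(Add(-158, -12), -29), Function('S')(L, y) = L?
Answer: 3621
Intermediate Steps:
k = -199 (k = Add(-170, -29) = -199)
Add(-160, Mul(k, Function('S')(-19, -21))) = Add(-160, Mul(-199, -19)) = Add(-160, 3781) = 3621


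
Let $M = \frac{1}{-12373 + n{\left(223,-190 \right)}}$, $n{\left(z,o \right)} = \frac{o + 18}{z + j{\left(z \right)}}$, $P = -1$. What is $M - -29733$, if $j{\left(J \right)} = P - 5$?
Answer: $\frac{79836464612}{2685113} \approx 29733.0$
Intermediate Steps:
$j{\left(J \right)} = -6$ ($j{\left(J \right)} = -1 - 5 = -6$)
$n{\left(z,o \right)} = \frac{18 + o}{-6 + z}$ ($n{\left(z,o \right)} = \frac{o + 18}{z - 6} = \frac{18 + o}{-6 + z}$)
$M = - \frac{217}{2685113}$ ($M = \frac{1}{-12373 + \frac{18 - 190}{-6 + 223}} = \frac{1}{-12373 + \frac{1}{217} \left(-172\right)} = \frac{1}{-12373 - \frac{172}{217}} = \frac{1}{- \frac{2685113}{217}} = - \frac{217}{2685113} \approx -8.0816 \cdot 10^{-5}$)
$M - -29733 = - \frac{217}{2685113} - -29733 = - \frac{217}{2685113} + 29733 = \frac{79836464612}{2685113}$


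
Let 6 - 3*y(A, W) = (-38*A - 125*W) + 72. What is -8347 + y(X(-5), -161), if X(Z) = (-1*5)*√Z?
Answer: -45232/3 - 190*I*√5/3 ≈ -15077.0 - 141.62*I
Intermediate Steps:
X(Z) = -5*√Z
y(A, W) = -22 + 38*A/3 + 125*W/3 (y(A, W) = 2 - ((-38*A - 125*W) + 72)/3 = 2 - ((-125*W - 38*A) + 72)/3 = 2 - (72 - 125*W - 38*A)/3 = 2 + (-24 + 38*A/3 + 125*W/3) = -22 + 38*A/3 + 125*W/3)
-8347 + y(X(-5), -161) = -8347 + (-22 + 38*(-5*I*√5)/3 + (125/3)*(-161)) = -8347 + (-22 + 38*(-5*I*√5)/3 - 20125/3) = -8347 + (-22 - 190*I*√5/3 - 20125/3) = -8347 + (-20191/3 - 190*I*√5/3) = -45232/3 - 190*I*√5/3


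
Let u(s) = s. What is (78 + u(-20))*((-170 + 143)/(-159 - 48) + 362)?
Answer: 483082/23 ≈ 21004.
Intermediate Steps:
(78 + u(-20))*((-170 + 143)/(-159 - 48) + 362) = (78 - 20)*((-170 + 143)/(-159 - 48) + 362) = 58*(-27/(-207) + 362) = 58*(-27*(-1/207) + 362) = 58*(3/23 + 362) = 58*(8329/23) = 483082/23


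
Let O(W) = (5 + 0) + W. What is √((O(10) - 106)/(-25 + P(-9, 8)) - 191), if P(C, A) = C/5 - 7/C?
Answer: I*√257111786/1171 ≈ 13.693*I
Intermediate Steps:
P(C, A) = -7/C + C/5 (P(C, A) = C*(⅕) - 7/C = C/5 - 7/C = -7/C + C/5)
O(W) = 5 + W
√((O(10) - 106)/(-25 + P(-9, 8)) - 191) = √(((5 + 10) - 106)/(-25 + (-7/(-9) + (⅕)*(-9))) - 191) = √((15 - 106)/(-25 + (-7*(-⅑) - 9/5)) - 191) = √(-91/(-25 + (7/9 - 9/5)) - 191) = √(-91/(-25 - 46/45) - 191) = √(-91/(-1171/45) - 191) = √(-91*(-45/1171) - 191) = √(4095/1171 - 191) = √(-219566/1171) = I*√257111786/1171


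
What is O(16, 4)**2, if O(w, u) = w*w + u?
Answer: 67600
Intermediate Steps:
O(w, u) = u + w**2 (O(w, u) = w**2 + u = u + w**2)
O(16, 4)**2 = (4 + 16**2)**2 = (4 + 256)**2 = 260**2 = 67600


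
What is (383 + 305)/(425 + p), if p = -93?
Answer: 172/83 ≈ 2.0723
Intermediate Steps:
(383 + 305)/(425 + p) = (383 + 305)/(425 - 93) = 688/332 = 688*(1/332) = 172/83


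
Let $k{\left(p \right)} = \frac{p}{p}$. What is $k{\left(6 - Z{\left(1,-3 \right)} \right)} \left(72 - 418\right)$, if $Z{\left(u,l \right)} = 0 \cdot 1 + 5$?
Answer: $-346$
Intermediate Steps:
$Z{\left(u,l \right)} = 5$ ($Z{\left(u,l \right)} = 0 + 5 = 5$)
$k{\left(p \right)} = 1$
$k{\left(6 - Z{\left(1,-3 \right)} \right)} \left(72 - 418\right) = 1 \left(72 - 418\right) = 1 \left(-346\right) = -346$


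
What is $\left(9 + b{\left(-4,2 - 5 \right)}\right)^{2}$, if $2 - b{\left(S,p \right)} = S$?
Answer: $225$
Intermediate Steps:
$b{\left(S,p \right)} = 2 - S$
$\left(9 + b{\left(-4,2 - 5 \right)}\right)^{2} = \left(9 + \left(2 - -4\right)\right)^{2} = \left(9 + \left(2 + 4\right)\right)^{2} = \left(9 + 6\right)^{2} = 15^{2} = 225$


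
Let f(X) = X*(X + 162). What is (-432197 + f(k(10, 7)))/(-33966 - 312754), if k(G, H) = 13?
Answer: 214961/173360 ≈ 1.2400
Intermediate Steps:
f(X) = X*(162 + X)
(-432197 + f(k(10, 7)))/(-33966 - 312754) = (-432197 + 13*(162 + 13))/(-33966 - 312754) = (-432197 + 13*175)/(-346720) = (-432197 + 2275)*(-1/346720) = -429922*(-1/346720) = 214961/173360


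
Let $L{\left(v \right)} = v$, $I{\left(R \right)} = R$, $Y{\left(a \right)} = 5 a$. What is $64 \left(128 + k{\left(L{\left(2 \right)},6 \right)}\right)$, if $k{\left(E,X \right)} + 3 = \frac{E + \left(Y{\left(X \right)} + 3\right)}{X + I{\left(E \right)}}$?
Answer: $8280$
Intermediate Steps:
$k{\left(E,X \right)} = -3 + \frac{3 + E + 5 X}{E + X}$ ($k{\left(E,X \right)} = -3 + \frac{E + \left(5 X + 3\right)}{X + E} = -3 + \frac{E + \left(3 + 5 X\right)}{E + X} = -3 + \frac{3 + E + 5 X}{E + X}$)
$64 \left(128 + k{\left(L{\left(2 \right)},6 \right)}\right) = 64 \left(128 + \frac{3 - 4 + 2 \cdot 6}{2 + 6}\right) = 64 \left(128 + \frac{3 - 4 + 12}{8}\right) = 64 \left(128 + \frac{1}{8} \cdot 11\right) = 64 \left(128 + \frac{11}{8}\right) = 64 \cdot \frac{1035}{8} = 8280$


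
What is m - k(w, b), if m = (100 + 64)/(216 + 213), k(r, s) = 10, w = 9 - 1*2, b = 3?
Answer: -4126/429 ≈ -9.6177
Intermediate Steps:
w = 7 (w = 9 - 2 = 7)
m = 164/429 ≈ 0.38228
m - k(w, b) = 164/429 - 1*10 = 164/429 - 10 = -4126/429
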